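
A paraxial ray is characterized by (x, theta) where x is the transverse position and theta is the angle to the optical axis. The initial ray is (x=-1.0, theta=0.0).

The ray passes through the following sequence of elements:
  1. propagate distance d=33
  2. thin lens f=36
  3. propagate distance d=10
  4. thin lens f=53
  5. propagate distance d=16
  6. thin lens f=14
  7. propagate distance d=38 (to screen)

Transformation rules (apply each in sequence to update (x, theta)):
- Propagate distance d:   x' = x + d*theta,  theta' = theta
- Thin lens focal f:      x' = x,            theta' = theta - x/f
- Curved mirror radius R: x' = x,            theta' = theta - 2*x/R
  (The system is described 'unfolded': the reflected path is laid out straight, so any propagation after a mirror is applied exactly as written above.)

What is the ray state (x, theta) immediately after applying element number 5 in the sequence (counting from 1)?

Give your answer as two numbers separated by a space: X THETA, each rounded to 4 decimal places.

Answer: -0.0597 0.0414

Derivation:
Initial: x=-1.0000 theta=0.0000
After 1 (propagate distance d=33): x=-1.0000 theta=0.0000
After 2 (thin lens f=36): x=-1.0000 theta=1/36 (≈0.0278)
After 3 (propagate distance d=10): x=-13/18 (≈-0.7222) theta=1/36 (≈0.0278)
After 4 (thin lens f=53): x=-13/18 (≈-0.7222) theta=79/1908 (≈0.0414)
After 5 (propagate distance d=16): x=-19/318 (≈-0.0597) theta=79/1908 (≈0.0414)
Rounded to 4 decimal places: x = -0.0597, theta = 0.0414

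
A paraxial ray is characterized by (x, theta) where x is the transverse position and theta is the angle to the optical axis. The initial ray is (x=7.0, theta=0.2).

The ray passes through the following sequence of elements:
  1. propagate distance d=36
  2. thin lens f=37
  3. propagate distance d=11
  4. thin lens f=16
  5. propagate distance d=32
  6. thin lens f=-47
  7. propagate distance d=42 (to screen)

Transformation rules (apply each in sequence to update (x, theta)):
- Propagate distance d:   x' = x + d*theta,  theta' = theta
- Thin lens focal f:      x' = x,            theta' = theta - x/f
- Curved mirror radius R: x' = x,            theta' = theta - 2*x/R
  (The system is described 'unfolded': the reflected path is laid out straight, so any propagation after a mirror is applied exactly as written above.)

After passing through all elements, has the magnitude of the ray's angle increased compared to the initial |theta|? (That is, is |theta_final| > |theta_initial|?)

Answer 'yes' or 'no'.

Initial: x=7.0000 theta=0.2000
After 1 (propagate distance d=36): x=14.2000 theta=0.2000
After 2 (thin lens f=37): x=14.2000 theta=-34/185 (≈-0.1838)
After 3 (propagate distance d=11): x=2253/185 (≈12.1784) theta=-34/185 (≈-0.1838)
After 4 (thin lens f=16): x=2253/185 (≈12.1784) theta=-2797/2960 (≈-0.9449)
After 5 (propagate distance d=32): x=-3341/185 (≈-18.0595) theta=-2797/2960 (≈-0.9449)
After 6 (thin lens f=-47): x=-3341/185 (≈-18.0595) theta=-36983/27824 (≈-1.3292)
After 7 (propagate distance d=42 (to screen)): x=-5139431/69560 (≈-73.8849) theta=-36983/27824 (≈-1.3292)
|theta_initial|=0.2000 |theta_final|=36983/27824 (≈1.3292) -> increased

Answer: yes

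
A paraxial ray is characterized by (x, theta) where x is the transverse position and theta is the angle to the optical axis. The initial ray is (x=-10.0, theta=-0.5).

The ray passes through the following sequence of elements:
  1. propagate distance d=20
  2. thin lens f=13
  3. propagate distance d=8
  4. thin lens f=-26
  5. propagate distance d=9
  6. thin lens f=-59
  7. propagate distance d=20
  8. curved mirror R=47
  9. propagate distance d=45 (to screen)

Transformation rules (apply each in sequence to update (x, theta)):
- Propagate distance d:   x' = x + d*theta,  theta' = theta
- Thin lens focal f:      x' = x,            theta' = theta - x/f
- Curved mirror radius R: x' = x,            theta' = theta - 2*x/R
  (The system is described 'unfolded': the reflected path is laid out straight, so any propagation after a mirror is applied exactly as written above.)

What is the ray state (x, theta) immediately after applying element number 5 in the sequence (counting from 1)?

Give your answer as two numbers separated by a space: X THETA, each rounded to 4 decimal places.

Answer: -6.3935 0.5888

Derivation:
Initial: x=-10.0000 theta=-0.5000
After 1 (propagate distance d=20): x=-20.0000 theta=-0.5000
After 2 (thin lens f=13): x=-20.0000 theta=27/26 (≈1.0385)
After 3 (propagate distance d=8): x=-152/13 (≈-11.6923) theta=27/26 (≈1.0385)
After 4 (thin lens f=-26): x=-152/13 (≈-11.6923) theta=199/338 (≈0.5888)
After 5 (propagate distance d=9): x=-2161/338 (≈-6.3935) theta=199/338 (≈0.5888)
Rounded to 4 decimal places: x = -6.3935, theta = 0.5888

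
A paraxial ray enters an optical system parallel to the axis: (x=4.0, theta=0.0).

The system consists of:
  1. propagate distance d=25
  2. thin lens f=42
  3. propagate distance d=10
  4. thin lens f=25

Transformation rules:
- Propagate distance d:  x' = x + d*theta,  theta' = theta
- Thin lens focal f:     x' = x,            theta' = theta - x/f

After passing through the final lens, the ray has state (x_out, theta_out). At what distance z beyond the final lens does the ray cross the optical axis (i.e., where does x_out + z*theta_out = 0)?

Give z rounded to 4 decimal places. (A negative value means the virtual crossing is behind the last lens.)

Initial: x=4.0000 theta=0.0000
After 1 (propagate distance d=25): x=4.0000 theta=0.0000
After 2 (thin lens f=42): x=4.0000 theta=-2/21 (≈-0.0952)
After 3 (propagate distance d=10): x=64/21 (≈3.0476) theta=-2/21 (≈-0.0952)
After 4 (thin lens f=25): x=64/21 (≈3.0476) theta=-38/175 (≈-0.2171)
z_focus = -x_out/theta_out = -(64/21)/(-38/175) = 800/57 ≈ 14.0351
Rounded to 4 decimal places: z = 14.0351

Answer: 14.0351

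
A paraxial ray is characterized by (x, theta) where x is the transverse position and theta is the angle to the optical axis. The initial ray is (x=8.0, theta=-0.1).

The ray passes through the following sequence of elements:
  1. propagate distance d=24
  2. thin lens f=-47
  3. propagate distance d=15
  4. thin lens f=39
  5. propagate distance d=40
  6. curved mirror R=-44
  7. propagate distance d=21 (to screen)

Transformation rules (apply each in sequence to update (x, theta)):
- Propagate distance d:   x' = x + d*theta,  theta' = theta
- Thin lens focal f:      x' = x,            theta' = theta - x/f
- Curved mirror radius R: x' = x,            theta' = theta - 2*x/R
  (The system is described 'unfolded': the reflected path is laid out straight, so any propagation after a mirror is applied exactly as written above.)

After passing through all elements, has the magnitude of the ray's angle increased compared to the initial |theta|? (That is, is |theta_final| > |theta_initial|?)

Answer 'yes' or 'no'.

Initial: x=8.0000 theta=-0.1000
After 1 (propagate distance d=24): x=5.6000 theta=-0.1000
After 2 (thin lens f=-47): x=5.6000 theta=9/470 (≈0.0191)
After 3 (propagate distance d=15): x=2767/470 (≈5.8872) theta=9/470 (≈0.0191)
After 4 (thin lens f=39): x=2767/470 (≈5.8872) theta=-1208/9165 (≈-0.1318)
After 5 (propagate distance d=40): x=11273/18330 (≈0.6150) theta=-1208/9165 (≈-0.1318)
After 6 (curved mirror R=-44): x=11273/18330 (≈0.6150) theta=-41879/403260 (≈-0.1039)
After 7 (propagate distance d=21 (to screen)): x=-631453/403260 (≈-1.5659) theta=-41879/403260 (≈-0.1039)
|theta_initial|=0.1000 |theta_final|=41879/403260 (≈0.1039) -> increased

Answer: yes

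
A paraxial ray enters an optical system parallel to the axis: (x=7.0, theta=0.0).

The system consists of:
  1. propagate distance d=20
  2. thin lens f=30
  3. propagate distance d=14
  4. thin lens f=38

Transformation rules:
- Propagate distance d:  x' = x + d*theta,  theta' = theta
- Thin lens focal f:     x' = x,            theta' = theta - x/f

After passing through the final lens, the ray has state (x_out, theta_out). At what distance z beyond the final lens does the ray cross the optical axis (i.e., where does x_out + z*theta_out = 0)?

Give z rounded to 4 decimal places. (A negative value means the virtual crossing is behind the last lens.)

Answer: 11.2593

Derivation:
Initial: x=7.0000 theta=0.0000
After 1 (propagate distance d=20): x=7.0000 theta=0.0000
After 2 (thin lens f=30): x=7.0000 theta=-7/30 (≈-0.2333)
After 3 (propagate distance d=14): x=56/15 (≈3.7333) theta=-7/30 (≈-0.2333)
After 4 (thin lens f=38): x=56/15 (≈3.7333) theta=-63/190 (≈-0.3316)
z_focus = -x_out/theta_out = -(56/15)/(-63/190) = 304/27 ≈ 11.2593
Rounded to 4 decimal places: z = 11.2593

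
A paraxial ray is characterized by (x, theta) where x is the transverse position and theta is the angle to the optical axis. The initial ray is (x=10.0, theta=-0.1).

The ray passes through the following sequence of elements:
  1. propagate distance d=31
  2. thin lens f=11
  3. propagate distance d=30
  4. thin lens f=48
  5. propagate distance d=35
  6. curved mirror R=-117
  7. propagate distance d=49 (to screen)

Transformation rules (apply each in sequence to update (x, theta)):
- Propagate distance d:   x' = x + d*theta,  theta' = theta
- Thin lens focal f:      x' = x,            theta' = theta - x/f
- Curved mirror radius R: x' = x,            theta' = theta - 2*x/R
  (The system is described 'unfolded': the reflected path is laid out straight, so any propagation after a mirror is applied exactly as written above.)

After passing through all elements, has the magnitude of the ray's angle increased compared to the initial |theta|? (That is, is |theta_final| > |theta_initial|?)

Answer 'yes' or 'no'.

Answer: yes

Derivation:
Initial: x=10.0000 theta=-0.1000
After 1 (propagate distance d=31): x=6.9000 theta=-0.1000
After 2 (thin lens f=11): x=6.9000 theta=-8/11 (≈-0.7273)
After 3 (propagate distance d=30): x=-1641/110 (≈-14.9182) theta=-8/11 (≈-0.7273)
After 4 (thin lens f=48): x=-1641/110 (≈-14.9182) theta=-733/1760 (≈-0.4165)
After 5 (propagate distance d=35): x=-51911/1760 (≈-29.4949) theta=-733/1760 (≈-0.4165)
After 6 (curved mirror R=-117): x=-51911/1760 (≈-29.4949) theta=-189583/205920 (≈-0.9207)
After 7 (propagate distance d=49 (to screen)): x=-7681577/102960 (≈-74.6074) theta=-189583/205920 (≈-0.9207)
|theta_initial|=0.1000 |theta_final|=189583/205920 (≈0.9207) -> increased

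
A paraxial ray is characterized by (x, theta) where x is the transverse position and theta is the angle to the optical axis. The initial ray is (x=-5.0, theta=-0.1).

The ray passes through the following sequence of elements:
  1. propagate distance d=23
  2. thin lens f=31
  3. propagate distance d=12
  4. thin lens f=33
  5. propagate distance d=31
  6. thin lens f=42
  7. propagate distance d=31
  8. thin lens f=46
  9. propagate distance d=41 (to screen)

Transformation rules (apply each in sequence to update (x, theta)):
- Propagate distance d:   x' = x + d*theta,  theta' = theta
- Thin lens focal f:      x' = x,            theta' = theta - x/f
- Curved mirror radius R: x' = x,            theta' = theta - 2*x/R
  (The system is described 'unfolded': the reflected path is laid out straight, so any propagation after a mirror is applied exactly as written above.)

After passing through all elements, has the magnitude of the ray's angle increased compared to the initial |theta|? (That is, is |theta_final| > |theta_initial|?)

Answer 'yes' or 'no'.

Initial: x=-5.0000 theta=-0.1000
After 1 (propagate distance d=23): x=-7.3000 theta=-0.1000
After 2 (thin lens f=31): x=-7.3000 theta=21/155 (≈0.1355)
After 3 (propagate distance d=12): x=-1759/310 (≈-5.6742) theta=21/155 (≈0.1355)
After 4 (thin lens f=33): x=-1759/310 (≈-5.6742) theta=629/2046 (≈0.3074)
After 5 (propagate distance d=31): x=19724/5115 (≈3.8561) theta=629/2046 (≈0.3074)
After 6 (thin lens f=42): x=19724/5115 (≈3.8561) theta=4211/19530 (≈0.2156)
After 7 (propagate distance d=31): x=2264359/214830 (≈10.5402) theta=4211/19530 (≈0.2156)
After 8 (thin lens f=46): x=2264359/214830 (≈10.5402) theta=-44531/3294060 (≈-0.0135)
After 9 (propagate distance d=41 (to screen)): x=98683201/9882180 (≈9.9860) theta=-44531/3294060 (≈-0.0135)
|theta_initial|=0.1000 |theta_final|=44531/3294060 (≈0.0135) -> not increased

Answer: no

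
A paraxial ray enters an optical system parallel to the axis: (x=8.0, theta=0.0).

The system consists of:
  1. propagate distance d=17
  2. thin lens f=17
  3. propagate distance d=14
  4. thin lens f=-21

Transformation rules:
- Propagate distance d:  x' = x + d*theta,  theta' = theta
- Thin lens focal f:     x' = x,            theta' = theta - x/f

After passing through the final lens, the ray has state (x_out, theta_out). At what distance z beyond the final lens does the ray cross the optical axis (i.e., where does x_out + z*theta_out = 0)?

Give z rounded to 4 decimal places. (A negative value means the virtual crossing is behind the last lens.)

Answer: 3.5000

Derivation:
Initial: x=8.0000 theta=0.0000
After 1 (propagate distance d=17): x=8.0000 theta=0.0000
After 2 (thin lens f=17): x=8.0000 theta=-8/17 (≈-0.4706)
After 3 (propagate distance d=14): x=24/17 (≈1.4118) theta=-8/17 (≈-0.4706)
After 4 (thin lens f=-21): x=24/17 (≈1.4118) theta=-48/119 (≈-0.4034)
z_focus = -x_out/theta_out = -(24/17)/(-48/119) = 3.5000
Rounded to 4 decimal places: z = 3.5000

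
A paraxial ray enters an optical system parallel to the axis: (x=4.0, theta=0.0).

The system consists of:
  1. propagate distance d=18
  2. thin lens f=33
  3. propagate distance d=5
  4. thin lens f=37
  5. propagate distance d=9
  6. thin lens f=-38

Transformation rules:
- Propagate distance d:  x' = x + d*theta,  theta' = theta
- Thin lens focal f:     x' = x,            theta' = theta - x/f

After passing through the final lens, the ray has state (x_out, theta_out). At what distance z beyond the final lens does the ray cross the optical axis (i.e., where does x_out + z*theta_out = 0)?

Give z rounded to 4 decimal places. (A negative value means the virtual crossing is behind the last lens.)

Answer: 8.4884

Derivation:
Initial: x=4.0000 theta=0.0000
After 1 (propagate distance d=18): x=4.0000 theta=0.0000
After 2 (thin lens f=33): x=4.0000 theta=-4/33 (≈-0.1212)
After 3 (propagate distance d=5): x=112/33 (≈3.3939) theta=-4/33 (≈-0.1212)
After 4 (thin lens f=37): x=112/33 (≈3.3939) theta=-260/1221 (≈-0.2129)
After 5 (propagate distance d=9): x=164/111 (≈1.4775) theta=-260/1221 (≈-0.2129)
After 6 (thin lens f=-38): x=164/111 (≈1.4775) theta=-1346/7733 (≈-0.1741)
z_focus = -x_out/theta_out = -(164/111)/(-1346/7733) = 17138/2019 ≈ 8.4884
Rounded to 4 decimal places: z = 8.4884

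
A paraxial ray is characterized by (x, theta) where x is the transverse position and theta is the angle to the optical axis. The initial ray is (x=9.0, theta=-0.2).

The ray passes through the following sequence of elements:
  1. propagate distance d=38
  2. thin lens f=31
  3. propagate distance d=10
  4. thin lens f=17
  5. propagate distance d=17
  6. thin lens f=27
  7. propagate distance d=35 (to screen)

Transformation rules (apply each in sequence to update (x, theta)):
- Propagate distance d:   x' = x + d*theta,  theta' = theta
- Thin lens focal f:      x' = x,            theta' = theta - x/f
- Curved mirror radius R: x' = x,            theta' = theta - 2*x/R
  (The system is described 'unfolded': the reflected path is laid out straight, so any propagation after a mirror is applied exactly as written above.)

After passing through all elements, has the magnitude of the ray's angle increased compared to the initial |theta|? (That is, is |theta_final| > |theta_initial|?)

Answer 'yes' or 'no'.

Initial: x=9.0000 theta=-0.2000
After 1 (propagate distance d=38): x=1.4000 theta=-0.2000
After 2 (thin lens f=31): x=1.4000 theta=-38/155 (≈-0.2452)
After 3 (propagate distance d=10): x=-163/155 (≈-1.0516) theta=-38/155 (≈-0.2452)
After 4 (thin lens f=17): x=-163/155 (≈-1.0516) theta=-483/2635 (≈-0.1833)
After 5 (propagate distance d=17): x=-646/155 (≈-4.1677) theta=-483/2635 (≈-0.1833)
After 6 (thin lens f=27): x=-646/155 (≈-4.1677) theta=-2059/71145 (≈-0.0289)
After 7 (propagate distance d=35 (to screen)): x=-368579/71145 (≈-5.1807) theta=-2059/71145 (≈-0.0289)
|theta_initial|=0.2000 |theta_final|=2059/71145 (≈0.0289) -> not increased

Answer: no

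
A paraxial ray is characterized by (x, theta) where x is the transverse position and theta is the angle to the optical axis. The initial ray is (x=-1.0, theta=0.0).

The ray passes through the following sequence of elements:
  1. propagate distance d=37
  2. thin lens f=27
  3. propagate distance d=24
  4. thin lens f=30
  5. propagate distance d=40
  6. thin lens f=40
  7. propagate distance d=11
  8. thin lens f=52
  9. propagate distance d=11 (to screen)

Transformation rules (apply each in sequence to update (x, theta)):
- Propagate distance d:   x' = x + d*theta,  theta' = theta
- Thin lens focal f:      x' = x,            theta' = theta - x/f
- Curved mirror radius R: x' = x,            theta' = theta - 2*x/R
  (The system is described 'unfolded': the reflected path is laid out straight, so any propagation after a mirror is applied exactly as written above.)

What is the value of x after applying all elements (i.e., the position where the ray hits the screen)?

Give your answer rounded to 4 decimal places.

Initial: x=-1.0000 theta=0.0000
After 1 (propagate distance d=37): x=-1.0000 theta=0.0000
After 2 (thin lens f=27): x=-1.0000 theta=1/27 (≈0.0370)
After 3 (propagate distance d=24): x=-1/9 (≈-0.1111) theta=1/27 (≈0.0370)
After 4 (thin lens f=30): x=-1/9 (≈-0.1111) theta=11/270 (≈0.0407)
After 5 (propagate distance d=40): x=41/27 (≈1.5185) theta=11/270 (≈0.0407)
After 6 (thin lens f=40): x=41/27 (≈1.5185) theta=1/360 (≈0.0028)
After 7 (propagate distance d=11): x=1673/1080 (≈1.5491) theta=1/360 (≈0.0028)
After 8 (thin lens f=52): x=1673/1080 (≈1.5491) theta=-1517/56160 (≈-0.0270)
After 9 (propagate distance d=11 (to screen)): x=70309/56160 (≈1.2519) theta=-1517/56160 (≈-0.0270)
Rounded to 4 decimal places: x = 1.2519

Answer: 1.2519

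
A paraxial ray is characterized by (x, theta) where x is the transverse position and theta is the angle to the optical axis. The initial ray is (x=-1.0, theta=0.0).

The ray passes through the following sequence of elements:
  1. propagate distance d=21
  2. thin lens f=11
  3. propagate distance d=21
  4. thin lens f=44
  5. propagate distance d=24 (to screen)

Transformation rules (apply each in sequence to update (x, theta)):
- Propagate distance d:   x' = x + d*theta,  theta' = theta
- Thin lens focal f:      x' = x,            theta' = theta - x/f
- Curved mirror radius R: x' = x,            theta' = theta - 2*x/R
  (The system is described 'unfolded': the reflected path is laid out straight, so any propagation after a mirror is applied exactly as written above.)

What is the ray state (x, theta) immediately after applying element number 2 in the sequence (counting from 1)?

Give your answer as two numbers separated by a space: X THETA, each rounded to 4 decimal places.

Initial: x=-1.0000 theta=0.0000
After 1 (propagate distance d=21): x=-1.0000 theta=0.0000
After 2 (thin lens f=11): x=-1.0000 theta=1/11 (≈0.0909)
Rounded to 4 decimal places: x = -1.0000, theta = 0.0909

Answer: -1.0000 0.0909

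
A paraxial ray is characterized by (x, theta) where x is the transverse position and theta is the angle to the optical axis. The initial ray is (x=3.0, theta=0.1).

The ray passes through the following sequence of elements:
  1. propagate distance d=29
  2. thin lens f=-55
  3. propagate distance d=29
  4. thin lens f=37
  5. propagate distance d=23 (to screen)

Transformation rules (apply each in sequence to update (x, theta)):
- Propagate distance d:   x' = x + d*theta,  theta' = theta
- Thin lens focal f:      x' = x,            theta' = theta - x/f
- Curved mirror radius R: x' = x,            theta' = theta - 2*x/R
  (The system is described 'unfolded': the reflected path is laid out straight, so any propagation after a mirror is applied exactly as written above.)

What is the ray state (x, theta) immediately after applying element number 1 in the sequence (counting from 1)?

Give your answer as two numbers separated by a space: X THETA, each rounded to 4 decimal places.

Initial: x=3.0000 theta=0.1000
After 1 (propagate distance d=29): x=5.9000 theta=0.1000
Rounded to 4 decimal places: x = 5.9000, theta = 0.1000

Answer: 5.9000 0.1000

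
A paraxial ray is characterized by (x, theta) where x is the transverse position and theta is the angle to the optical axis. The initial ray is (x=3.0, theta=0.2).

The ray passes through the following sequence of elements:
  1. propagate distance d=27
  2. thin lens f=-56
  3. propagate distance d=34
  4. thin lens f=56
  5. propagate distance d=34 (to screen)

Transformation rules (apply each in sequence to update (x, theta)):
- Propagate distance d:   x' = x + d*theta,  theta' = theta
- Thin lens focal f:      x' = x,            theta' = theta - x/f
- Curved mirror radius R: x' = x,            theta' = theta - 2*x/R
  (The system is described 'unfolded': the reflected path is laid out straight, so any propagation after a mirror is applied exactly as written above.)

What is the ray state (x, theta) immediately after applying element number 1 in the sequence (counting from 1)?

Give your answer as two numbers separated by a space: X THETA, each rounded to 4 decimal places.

Initial: x=3.0000 theta=0.2000
After 1 (propagate distance d=27): x=8.4000 theta=0.2000
Rounded to 4 decimal places: x = 8.4000, theta = 0.2000

Answer: 8.4000 0.2000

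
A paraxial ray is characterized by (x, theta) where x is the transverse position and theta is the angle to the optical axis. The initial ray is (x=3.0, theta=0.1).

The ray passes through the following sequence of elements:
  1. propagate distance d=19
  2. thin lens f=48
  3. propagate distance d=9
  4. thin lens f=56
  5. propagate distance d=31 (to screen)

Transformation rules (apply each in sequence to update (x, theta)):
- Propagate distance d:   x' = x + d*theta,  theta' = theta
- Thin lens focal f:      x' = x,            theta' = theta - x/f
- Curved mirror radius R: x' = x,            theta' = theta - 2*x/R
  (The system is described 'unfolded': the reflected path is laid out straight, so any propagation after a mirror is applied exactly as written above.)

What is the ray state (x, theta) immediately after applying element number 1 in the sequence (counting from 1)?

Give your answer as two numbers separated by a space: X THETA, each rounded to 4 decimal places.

Initial: x=3.0000 theta=0.1000
After 1 (propagate distance d=19): x=4.9000 theta=0.1000
Rounded to 4 decimal places: x = 4.9000, theta = 0.1000

Answer: 4.9000 0.1000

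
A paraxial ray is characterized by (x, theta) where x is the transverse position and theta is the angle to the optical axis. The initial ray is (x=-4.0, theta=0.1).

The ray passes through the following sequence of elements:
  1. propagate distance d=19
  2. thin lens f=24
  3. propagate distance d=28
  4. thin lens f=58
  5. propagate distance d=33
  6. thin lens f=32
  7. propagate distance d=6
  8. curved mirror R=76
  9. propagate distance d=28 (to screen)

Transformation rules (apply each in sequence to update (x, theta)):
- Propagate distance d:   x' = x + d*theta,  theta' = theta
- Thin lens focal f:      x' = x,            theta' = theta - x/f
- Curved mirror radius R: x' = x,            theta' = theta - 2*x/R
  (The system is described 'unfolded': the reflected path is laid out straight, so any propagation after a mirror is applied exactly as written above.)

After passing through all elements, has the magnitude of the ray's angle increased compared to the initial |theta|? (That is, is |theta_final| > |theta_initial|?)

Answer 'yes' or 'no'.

Answer: yes

Derivation:
Initial: x=-4.0000 theta=0.1000
After 1 (propagate distance d=19): x=-2.1000 theta=0.1000
After 2 (thin lens f=24): x=-2.1000 theta=0.1875
After 3 (propagate distance d=28): x=3.1500 theta=0.1875
After 4 (thin lens f=58): x=3.1500 theta=309/2320 (≈0.1332)
After 5 (propagate distance d=33): x=3501/464 (≈7.5453) theta=309/2320 (≈0.1332)
After 6 (thin lens f=32): x=3501/464 (≈7.5453) theta=-7617/74240 (≈-0.1026)
After 7 (propagate distance d=6): x=257229/37120 (≈6.9297) theta=-7617/74240 (≈-0.1026)
After 8 (curved mirror R=76): x=257229/37120 (≈6.9297) theta=-12561/44080 (≈-0.2850)
After 9 (propagate distance d=28 (to screen)): x=-739977/705280 (≈-1.0492) theta=-12561/44080 (≈-0.2850)
|theta_initial|=0.1000 |theta_final|=12561/44080 (≈0.2850) -> increased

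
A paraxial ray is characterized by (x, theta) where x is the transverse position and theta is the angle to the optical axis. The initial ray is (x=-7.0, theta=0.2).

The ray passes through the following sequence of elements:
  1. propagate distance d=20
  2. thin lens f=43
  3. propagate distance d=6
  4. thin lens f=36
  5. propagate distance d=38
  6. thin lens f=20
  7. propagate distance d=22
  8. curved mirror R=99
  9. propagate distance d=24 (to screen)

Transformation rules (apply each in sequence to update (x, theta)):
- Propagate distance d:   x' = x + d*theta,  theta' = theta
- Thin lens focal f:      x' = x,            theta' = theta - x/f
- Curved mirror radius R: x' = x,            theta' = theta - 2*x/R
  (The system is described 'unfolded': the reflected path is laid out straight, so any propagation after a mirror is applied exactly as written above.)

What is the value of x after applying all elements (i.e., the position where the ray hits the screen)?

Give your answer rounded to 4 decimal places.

Answer: -2.0379

Derivation:
Initial: x=-7.0000 theta=0.2000
After 1 (propagate distance d=20): x=-3.0000 theta=0.2000
After 2 (thin lens f=43): x=-3.0000 theta=58/215 (≈0.2698)
After 3 (propagate distance d=6): x=-297/215 (≈-1.3814) theta=58/215 (≈0.2698)
After 4 (thin lens f=36): x=-297/215 (≈-1.3814) theta=53/172 (≈0.3081)
After 5 (propagate distance d=38): x=4441/430 (≈10.3279) theta=53/172 (≈0.3081)
After 6 (thin lens f=20): x=4441/430 (≈10.3279) theta=-1791/8600 (≈-0.2083)
After 7 (propagate distance d=22): x=24709/4300 (≈5.7463) theta=-1791/8600 (≈-0.2083)
After 8 (curved mirror R=99): x=24709/4300 (≈5.7463) theta=-55229/170280 (≈-0.3243)
After 9 (propagate distance d=24 (to screen)): x=-289183/141900 (≈-2.0379) theta=-55229/170280 (≈-0.3243)
Rounded to 4 decimal places: x = -2.0379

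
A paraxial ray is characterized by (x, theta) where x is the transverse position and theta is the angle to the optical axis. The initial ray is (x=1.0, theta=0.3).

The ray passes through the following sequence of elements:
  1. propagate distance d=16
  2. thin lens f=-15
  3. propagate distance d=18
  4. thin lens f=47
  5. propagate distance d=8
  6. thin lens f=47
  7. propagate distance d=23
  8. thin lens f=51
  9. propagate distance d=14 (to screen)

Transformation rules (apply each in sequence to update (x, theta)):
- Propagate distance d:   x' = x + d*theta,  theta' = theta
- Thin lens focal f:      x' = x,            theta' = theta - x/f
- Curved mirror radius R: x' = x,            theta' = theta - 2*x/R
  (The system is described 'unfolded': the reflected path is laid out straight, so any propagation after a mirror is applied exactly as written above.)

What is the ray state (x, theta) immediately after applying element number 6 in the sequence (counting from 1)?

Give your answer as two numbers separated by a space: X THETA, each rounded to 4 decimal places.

Initial: x=1.0000 theta=0.3000
After 1 (propagate distance d=16): x=5.8000 theta=0.3000
After 2 (thin lens f=-15): x=5.8000 theta=103/150 (≈0.6867)
After 3 (propagate distance d=18): x=18.1600 theta=103/150 (≈0.6867)
After 4 (thin lens f=47): x=18.1600 theta=2117/7050 (≈0.3003)
After 5 (propagate distance d=8): x=72482/3525 (≈20.5623) theta=2117/7050 (≈0.3003)
After 6 (thin lens f=47): x=72482/3525 (≈20.5623) theta=-3031/22090 (≈-0.1372)
Rounded to 4 decimal places: x = 20.5623, theta = -0.1372

Answer: 20.5623 -0.1372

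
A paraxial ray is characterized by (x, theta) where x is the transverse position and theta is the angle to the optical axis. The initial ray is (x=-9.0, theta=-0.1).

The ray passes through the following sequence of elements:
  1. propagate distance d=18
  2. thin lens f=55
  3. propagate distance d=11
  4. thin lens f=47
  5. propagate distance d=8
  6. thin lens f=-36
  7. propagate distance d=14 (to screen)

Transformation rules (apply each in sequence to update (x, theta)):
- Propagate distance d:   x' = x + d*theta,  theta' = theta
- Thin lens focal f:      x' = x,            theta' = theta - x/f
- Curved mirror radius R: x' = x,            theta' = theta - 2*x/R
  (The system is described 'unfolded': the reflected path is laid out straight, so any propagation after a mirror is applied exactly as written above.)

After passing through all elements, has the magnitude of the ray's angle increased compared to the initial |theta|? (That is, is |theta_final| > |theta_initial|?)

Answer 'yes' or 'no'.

Answer: yes

Derivation:
Initial: x=-9.0000 theta=-0.1000
After 1 (propagate distance d=18): x=-10.8000 theta=-0.1000
After 2 (thin lens f=55): x=-10.8000 theta=53/550 (≈0.0964)
After 3 (propagate distance d=11): x=-9.7400 theta=53/550 (≈0.0964)
After 4 (thin lens f=47): x=-9.7400 theta=3924/12925 (≈0.3036)
After 5 (propagate distance d=8): x=-37799/5170 (≈-7.3112) theta=3924/12925 (≈0.3036)
After 6 (thin lens f=-36): x=-37799/5170 (≈-7.3112) theta=8503/84600 (≈0.1005)
After 7 (propagate distance d=14 (to screen)): x=-2747179/465300 (≈-5.9041) theta=8503/84600 (≈0.1005)
|theta_initial|=0.1000 |theta_final|=8503/84600 (≈0.1005) -> increased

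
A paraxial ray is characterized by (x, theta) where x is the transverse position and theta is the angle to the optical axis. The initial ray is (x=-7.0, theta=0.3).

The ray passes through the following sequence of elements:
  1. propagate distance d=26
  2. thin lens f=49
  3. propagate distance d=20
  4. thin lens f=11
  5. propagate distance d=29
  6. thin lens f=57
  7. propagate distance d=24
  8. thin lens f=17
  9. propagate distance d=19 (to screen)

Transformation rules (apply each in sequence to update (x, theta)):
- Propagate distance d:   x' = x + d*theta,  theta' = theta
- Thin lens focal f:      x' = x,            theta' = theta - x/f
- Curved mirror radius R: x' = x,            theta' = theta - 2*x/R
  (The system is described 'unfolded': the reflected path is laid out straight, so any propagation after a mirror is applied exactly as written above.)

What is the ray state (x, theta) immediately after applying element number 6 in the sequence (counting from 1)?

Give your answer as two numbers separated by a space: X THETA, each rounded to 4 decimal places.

Answer: -2.3664 -0.2633

Derivation:
Initial: x=-7.0000 theta=0.3000
After 1 (propagate distance d=26): x=0.8000 theta=0.3000
After 2 (thin lens f=49): x=0.8000 theta=139/490 (≈0.2837)
After 3 (propagate distance d=20): x=1586/245 (≈6.4735) theta=139/490 (≈0.2837)
After 4 (thin lens f=11): x=1586/245 (≈6.4735) theta=-1643/5390 (≈-0.3048)
After 5 (propagate distance d=29): x=-2551/1078 (≈-2.3664) theta=-1643/5390 (≈-0.3048)
After 6 (thin lens f=57): x=-2551/1078 (≈-2.3664) theta=-40448/153615 (≈-0.2633)
Rounded to 4 decimal places: x = -2.3664, theta = -0.2633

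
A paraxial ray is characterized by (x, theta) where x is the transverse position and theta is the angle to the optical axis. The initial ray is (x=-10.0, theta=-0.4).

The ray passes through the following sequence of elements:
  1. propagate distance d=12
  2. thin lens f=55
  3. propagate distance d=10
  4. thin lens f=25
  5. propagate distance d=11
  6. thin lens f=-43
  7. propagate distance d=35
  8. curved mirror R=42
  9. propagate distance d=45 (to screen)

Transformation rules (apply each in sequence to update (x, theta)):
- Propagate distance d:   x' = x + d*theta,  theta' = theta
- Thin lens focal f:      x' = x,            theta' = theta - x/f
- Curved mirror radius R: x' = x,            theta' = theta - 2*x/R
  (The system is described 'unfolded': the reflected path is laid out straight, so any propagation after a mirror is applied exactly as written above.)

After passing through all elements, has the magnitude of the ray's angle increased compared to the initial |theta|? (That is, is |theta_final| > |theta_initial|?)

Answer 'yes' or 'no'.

Initial: x=-10.0000 theta=-0.4000
After 1 (propagate distance d=12): x=-14.8000 theta=-0.4000
After 2 (thin lens f=55): x=-14.8000 theta=-36/275 (≈-0.1309)
After 3 (propagate distance d=10): x=-886/55 (≈-16.1091) theta=-36/275 (≈-0.1309)
After 4 (thin lens f=25): x=-886/55 (≈-16.1091) theta=706/1375 (≈0.5135)
After 5 (propagate distance d=11): x=-14384/1375 (≈-10.4611) theta=706/1375 (≈0.5135)
After 6 (thin lens f=-43): x=-14384/1375 (≈-10.4611) theta=15974/59125 (≈0.2702)
After 7 (propagate distance d=35): x=-5402/5375 (≈-1.0050) theta=15974/59125 (≈0.2702)
After 8 (curved mirror R=42): x=-5402/5375 (≈-1.0050) theta=394876/1241625 (≈0.3180)
After 9 (propagate distance d=45 (to screen)): x=5507186/413875 (≈13.3064) theta=394876/1241625 (≈0.3180)
|theta_initial|=0.4000 |theta_final|=394876/1241625 (≈0.3180) -> not increased

Answer: no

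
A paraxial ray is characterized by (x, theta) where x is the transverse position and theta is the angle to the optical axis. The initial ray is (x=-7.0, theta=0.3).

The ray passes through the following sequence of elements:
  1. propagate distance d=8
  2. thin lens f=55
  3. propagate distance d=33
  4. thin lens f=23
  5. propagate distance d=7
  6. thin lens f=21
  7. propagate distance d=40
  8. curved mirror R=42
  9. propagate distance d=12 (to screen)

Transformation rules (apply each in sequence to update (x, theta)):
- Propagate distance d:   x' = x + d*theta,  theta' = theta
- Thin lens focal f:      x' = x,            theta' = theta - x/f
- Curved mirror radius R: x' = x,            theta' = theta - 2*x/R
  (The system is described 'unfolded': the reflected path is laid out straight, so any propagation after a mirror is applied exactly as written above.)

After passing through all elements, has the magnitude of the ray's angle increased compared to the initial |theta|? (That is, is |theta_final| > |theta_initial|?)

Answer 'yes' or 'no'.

Initial: x=-7.0000 theta=0.3000
After 1 (propagate distance d=8): x=-4.6000 theta=0.3000
After 2 (thin lens f=55): x=-4.6000 theta=211/550 (≈0.3836)
After 3 (propagate distance d=33): x=8.0600 theta=211/550 (≈0.3836)
After 4 (thin lens f=23): x=8.0600 theta=42/1265 (≈0.0332)
After 5 (propagate distance d=7): x=104899/12650 (≈8.2924) theta=42/1265 (≈0.0332)
After 6 (thin lens f=21): x=104899/12650 (≈8.2924) theta=-96079/265650 (≈-0.3617)
After 7 (propagate distance d=40): x=-1640281/265650 (≈-6.1746) theta=-96079/265650 (≈-0.3617)
After 8 (curved mirror R=42): x=-1640281/265650 (≈-6.1746) theta=-188689/2789325 (≈-0.0676)
After 9 (propagate distance d=12 (to screen)): x=-4330493/619850 (≈-6.9864) theta=-188689/2789325 (≈-0.0676)
|theta_initial|=0.3000 |theta_final|=188689/2789325 (≈0.0676) -> not increased

Answer: no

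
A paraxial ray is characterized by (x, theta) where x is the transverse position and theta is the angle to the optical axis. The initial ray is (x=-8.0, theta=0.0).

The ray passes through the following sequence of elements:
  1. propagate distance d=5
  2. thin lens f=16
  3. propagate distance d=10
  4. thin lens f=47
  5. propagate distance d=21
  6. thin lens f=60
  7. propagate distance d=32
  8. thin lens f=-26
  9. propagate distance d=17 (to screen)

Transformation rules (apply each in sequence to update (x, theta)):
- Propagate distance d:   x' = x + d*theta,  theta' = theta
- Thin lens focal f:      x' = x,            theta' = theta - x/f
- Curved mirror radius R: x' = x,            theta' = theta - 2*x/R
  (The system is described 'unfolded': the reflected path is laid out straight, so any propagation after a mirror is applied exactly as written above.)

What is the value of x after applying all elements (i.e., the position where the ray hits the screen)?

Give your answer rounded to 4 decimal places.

Answer: 43.7429

Derivation:
Initial: x=-8.0000 theta=0.0000
After 1 (propagate distance d=5): x=-8.0000 theta=0.0000
After 2 (thin lens f=16): x=-8.0000 theta=0.5000
After 3 (propagate distance d=10): x=-3.0000 theta=0.5000
After 4 (thin lens f=47): x=-3.0000 theta=53/94 (≈0.5638)
After 5 (propagate distance d=21): x=831/94 (≈8.8404) theta=53/94 (≈0.5638)
After 6 (thin lens f=60): x=831/94 (≈8.8404) theta=783/1880 (≈0.4165)
After 7 (propagate distance d=32): x=10419/470 (≈22.1681) theta=783/1880 (≈0.4165)
After 8 (thin lens f=-26): x=10419/470 (≈22.1681) theta=31017/24440 (≈1.2691)
After 9 (propagate distance d=17 (to screen)): x=1069077/24440 (≈43.7429) theta=31017/24440 (≈1.2691)
Rounded to 4 decimal places: x = 43.7429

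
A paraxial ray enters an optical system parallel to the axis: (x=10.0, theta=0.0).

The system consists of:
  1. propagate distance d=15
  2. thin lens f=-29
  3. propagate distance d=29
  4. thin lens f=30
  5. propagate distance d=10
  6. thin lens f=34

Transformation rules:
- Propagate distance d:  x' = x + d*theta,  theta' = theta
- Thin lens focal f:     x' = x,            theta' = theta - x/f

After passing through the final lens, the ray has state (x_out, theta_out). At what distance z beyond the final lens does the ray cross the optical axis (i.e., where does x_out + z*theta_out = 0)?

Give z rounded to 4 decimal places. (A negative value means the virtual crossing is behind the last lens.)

Initial: x=10.0000 theta=0.0000
After 1 (propagate distance d=15): x=10.0000 theta=0.0000
After 2 (thin lens f=-29): x=10.0000 theta=10/29 (≈0.3448)
After 3 (propagate distance d=29): x=20.0000 theta=10/29 (≈0.3448)
After 4 (thin lens f=30): x=20.0000 theta=-28/87 (≈-0.3218)
After 5 (propagate distance d=10): x=1460/87 (≈16.7816) theta=-28/87 (≈-0.3218)
After 6 (thin lens f=34): x=1460/87 (≈16.7816) theta=-402/493 (≈-0.8154)
z_focus = -x_out/theta_out = -(1460/87)/(-402/493) = 12410/603 ≈ 20.5804
Rounded to 4 decimal places: z = 20.5804

Answer: 20.5804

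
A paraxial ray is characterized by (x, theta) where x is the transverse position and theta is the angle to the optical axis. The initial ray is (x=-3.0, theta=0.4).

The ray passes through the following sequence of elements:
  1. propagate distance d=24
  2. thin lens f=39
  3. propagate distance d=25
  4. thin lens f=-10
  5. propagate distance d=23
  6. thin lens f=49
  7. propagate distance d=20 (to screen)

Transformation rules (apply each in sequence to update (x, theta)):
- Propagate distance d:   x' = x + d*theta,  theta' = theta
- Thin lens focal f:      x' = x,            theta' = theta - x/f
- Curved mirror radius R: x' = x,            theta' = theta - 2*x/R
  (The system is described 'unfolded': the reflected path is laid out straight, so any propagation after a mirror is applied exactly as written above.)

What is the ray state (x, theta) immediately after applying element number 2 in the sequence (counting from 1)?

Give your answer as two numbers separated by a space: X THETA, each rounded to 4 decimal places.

Initial: x=-3.0000 theta=0.4000
After 1 (propagate distance d=24): x=6.6000 theta=0.4000
After 2 (thin lens f=39): x=6.6000 theta=3/13 (≈0.2308)
Rounded to 4 decimal places: x = 6.6000, theta = 0.2308

Answer: 6.6000 0.2308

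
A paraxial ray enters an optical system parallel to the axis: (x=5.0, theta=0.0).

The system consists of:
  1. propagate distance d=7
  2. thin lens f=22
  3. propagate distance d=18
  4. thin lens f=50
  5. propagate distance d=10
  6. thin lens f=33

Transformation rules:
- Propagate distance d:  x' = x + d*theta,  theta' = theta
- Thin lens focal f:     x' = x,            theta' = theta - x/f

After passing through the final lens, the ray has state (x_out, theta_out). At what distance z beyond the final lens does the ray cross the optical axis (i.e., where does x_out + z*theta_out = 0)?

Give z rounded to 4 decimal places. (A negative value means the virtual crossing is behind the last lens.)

Initial: x=5.0000 theta=0.0000
After 1 (propagate distance d=7): x=5.0000 theta=0.0000
After 2 (thin lens f=22): x=5.0000 theta=-5/22 (≈-0.2273)
After 3 (propagate distance d=18): x=10/11 (≈0.9091) theta=-5/22 (≈-0.2273)
After 4 (thin lens f=50): x=10/11 (≈0.9091) theta=-27/110 (≈-0.2455)
After 5 (propagate distance d=10): x=-17/11 (≈-1.5455) theta=-27/110 (≈-0.2455)
After 6 (thin lens f=33): x=-17/11 (≈-1.5455) theta=-721/3630 (≈-0.1986)
z_focus = -x_out/theta_out = -(-17/11)/(-721/3630) = -5610/721 ≈ -7.7809
Rounded to 4 decimal places: z = -7.7809

Answer: -7.7809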